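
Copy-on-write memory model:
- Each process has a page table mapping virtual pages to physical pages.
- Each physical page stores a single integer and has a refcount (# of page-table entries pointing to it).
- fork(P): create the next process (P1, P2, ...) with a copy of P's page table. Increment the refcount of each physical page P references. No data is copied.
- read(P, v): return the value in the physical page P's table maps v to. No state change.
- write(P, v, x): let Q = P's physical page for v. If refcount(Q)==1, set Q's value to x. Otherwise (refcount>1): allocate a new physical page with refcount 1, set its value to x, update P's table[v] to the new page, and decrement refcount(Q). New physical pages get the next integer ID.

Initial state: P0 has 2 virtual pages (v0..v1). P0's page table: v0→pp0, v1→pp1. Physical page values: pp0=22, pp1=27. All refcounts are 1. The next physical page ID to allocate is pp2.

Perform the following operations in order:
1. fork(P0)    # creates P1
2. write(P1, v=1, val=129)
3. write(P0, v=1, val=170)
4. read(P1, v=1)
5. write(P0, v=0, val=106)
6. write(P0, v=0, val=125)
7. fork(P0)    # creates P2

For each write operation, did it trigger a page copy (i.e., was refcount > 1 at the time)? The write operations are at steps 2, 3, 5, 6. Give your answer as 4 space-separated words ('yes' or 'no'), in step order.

Op 1: fork(P0) -> P1. 2 ppages; refcounts: pp0:2 pp1:2
Op 2: write(P1, v1, 129). refcount(pp1)=2>1 -> COPY to pp2. 3 ppages; refcounts: pp0:2 pp1:1 pp2:1
Op 3: write(P0, v1, 170). refcount(pp1)=1 -> write in place. 3 ppages; refcounts: pp0:2 pp1:1 pp2:1
Op 4: read(P1, v1) -> 129. No state change.
Op 5: write(P0, v0, 106). refcount(pp0)=2>1 -> COPY to pp3. 4 ppages; refcounts: pp0:1 pp1:1 pp2:1 pp3:1
Op 6: write(P0, v0, 125). refcount(pp3)=1 -> write in place. 4 ppages; refcounts: pp0:1 pp1:1 pp2:1 pp3:1
Op 7: fork(P0) -> P2. 4 ppages; refcounts: pp0:1 pp1:2 pp2:1 pp3:2

yes no yes no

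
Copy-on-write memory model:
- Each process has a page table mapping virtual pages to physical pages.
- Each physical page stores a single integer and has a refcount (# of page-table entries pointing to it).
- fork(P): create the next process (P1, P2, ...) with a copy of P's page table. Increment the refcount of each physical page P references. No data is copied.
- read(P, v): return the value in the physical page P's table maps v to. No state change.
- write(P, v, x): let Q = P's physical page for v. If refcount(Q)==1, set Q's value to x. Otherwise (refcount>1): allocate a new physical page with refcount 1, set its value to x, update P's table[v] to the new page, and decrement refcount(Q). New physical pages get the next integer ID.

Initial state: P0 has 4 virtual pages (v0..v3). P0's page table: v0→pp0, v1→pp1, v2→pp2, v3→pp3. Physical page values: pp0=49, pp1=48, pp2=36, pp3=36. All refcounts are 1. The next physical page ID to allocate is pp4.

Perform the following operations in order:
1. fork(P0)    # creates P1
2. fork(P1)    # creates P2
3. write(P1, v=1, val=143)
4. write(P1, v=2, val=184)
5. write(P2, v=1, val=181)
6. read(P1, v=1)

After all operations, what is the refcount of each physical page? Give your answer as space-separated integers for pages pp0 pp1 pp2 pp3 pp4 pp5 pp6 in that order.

Op 1: fork(P0) -> P1. 4 ppages; refcounts: pp0:2 pp1:2 pp2:2 pp3:2
Op 2: fork(P1) -> P2. 4 ppages; refcounts: pp0:3 pp1:3 pp2:3 pp3:3
Op 3: write(P1, v1, 143). refcount(pp1)=3>1 -> COPY to pp4. 5 ppages; refcounts: pp0:3 pp1:2 pp2:3 pp3:3 pp4:1
Op 4: write(P1, v2, 184). refcount(pp2)=3>1 -> COPY to pp5. 6 ppages; refcounts: pp0:3 pp1:2 pp2:2 pp3:3 pp4:1 pp5:1
Op 5: write(P2, v1, 181). refcount(pp1)=2>1 -> COPY to pp6. 7 ppages; refcounts: pp0:3 pp1:1 pp2:2 pp3:3 pp4:1 pp5:1 pp6:1
Op 6: read(P1, v1) -> 143. No state change.

Answer: 3 1 2 3 1 1 1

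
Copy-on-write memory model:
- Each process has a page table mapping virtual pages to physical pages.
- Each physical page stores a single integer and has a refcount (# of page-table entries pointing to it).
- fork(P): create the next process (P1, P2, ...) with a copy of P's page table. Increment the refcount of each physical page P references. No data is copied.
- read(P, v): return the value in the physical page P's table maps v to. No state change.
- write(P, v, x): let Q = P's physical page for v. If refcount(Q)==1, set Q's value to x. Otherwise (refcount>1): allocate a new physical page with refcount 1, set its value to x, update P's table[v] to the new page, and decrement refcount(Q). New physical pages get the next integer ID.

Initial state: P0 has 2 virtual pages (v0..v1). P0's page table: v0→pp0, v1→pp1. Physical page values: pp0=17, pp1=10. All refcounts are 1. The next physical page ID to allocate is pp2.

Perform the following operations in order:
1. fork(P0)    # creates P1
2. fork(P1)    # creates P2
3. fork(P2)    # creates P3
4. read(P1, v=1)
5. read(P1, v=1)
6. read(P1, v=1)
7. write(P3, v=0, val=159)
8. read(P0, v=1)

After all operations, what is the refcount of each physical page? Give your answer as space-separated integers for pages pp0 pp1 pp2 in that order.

Answer: 3 4 1

Derivation:
Op 1: fork(P0) -> P1. 2 ppages; refcounts: pp0:2 pp1:2
Op 2: fork(P1) -> P2. 2 ppages; refcounts: pp0:3 pp1:3
Op 3: fork(P2) -> P3. 2 ppages; refcounts: pp0:4 pp1:4
Op 4: read(P1, v1) -> 10. No state change.
Op 5: read(P1, v1) -> 10. No state change.
Op 6: read(P1, v1) -> 10. No state change.
Op 7: write(P3, v0, 159). refcount(pp0)=4>1 -> COPY to pp2. 3 ppages; refcounts: pp0:3 pp1:4 pp2:1
Op 8: read(P0, v1) -> 10. No state change.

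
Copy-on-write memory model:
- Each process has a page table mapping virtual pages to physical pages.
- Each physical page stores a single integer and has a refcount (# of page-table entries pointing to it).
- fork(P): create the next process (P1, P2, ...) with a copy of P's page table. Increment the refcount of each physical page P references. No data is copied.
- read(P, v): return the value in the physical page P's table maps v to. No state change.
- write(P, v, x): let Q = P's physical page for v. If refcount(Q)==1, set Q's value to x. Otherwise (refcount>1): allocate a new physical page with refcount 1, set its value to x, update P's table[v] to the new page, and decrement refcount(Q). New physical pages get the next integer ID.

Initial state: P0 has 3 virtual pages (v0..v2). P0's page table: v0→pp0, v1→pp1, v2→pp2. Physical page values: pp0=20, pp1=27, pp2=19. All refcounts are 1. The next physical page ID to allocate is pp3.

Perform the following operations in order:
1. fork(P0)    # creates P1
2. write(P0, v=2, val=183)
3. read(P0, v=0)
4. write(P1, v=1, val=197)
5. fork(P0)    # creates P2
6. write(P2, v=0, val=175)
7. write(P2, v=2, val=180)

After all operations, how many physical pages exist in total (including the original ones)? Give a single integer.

Op 1: fork(P0) -> P1. 3 ppages; refcounts: pp0:2 pp1:2 pp2:2
Op 2: write(P0, v2, 183). refcount(pp2)=2>1 -> COPY to pp3. 4 ppages; refcounts: pp0:2 pp1:2 pp2:1 pp3:1
Op 3: read(P0, v0) -> 20. No state change.
Op 4: write(P1, v1, 197). refcount(pp1)=2>1 -> COPY to pp4. 5 ppages; refcounts: pp0:2 pp1:1 pp2:1 pp3:1 pp4:1
Op 5: fork(P0) -> P2. 5 ppages; refcounts: pp0:3 pp1:2 pp2:1 pp3:2 pp4:1
Op 6: write(P2, v0, 175). refcount(pp0)=3>1 -> COPY to pp5. 6 ppages; refcounts: pp0:2 pp1:2 pp2:1 pp3:2 pp4:1 pp5:1
Op 7: write(P2, v2, 180). refcount(pp3)=2>1 -> COPY to pp6. 7 ppages; refcounts: pp0:2 pp1:2 pp2:1 pp3:1 pp4:1 pp5:1 pp6:1

Answer: 7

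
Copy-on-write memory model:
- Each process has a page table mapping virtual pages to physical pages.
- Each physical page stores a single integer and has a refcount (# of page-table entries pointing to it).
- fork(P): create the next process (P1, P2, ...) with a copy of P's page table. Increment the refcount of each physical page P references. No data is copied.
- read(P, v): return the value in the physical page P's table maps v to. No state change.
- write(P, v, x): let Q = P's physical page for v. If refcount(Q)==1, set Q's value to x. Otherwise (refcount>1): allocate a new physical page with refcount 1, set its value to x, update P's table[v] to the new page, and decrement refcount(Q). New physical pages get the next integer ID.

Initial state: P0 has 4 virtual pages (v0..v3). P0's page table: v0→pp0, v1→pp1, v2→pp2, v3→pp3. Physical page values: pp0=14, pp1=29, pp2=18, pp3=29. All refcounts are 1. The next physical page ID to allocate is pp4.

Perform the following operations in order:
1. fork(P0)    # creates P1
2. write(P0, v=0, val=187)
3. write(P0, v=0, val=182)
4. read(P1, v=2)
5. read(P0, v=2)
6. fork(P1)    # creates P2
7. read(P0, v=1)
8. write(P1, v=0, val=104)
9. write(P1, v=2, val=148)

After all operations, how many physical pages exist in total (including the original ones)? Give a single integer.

Op 1: fork(P0) -> P1. 4 ppages; refcounts: pp0:2 pp1:2 pp2:2 pp3:2
Op 2: write(P0, v0, 187). refcount(pp0)=2>1 -> COPY to pp4. 5 ppages; refcounts: pp0:1 pp1:2 pp2:2 pp3:2 pp4:1
Op 3: write(P0, v0, 182). refcount(pp4)=1 -> write in place. 5 ppages; refcounts: pp0:1 pp1:2 pp2:2 pp3:2 pp4:1
Op 4: read(P1, v2) -> 18. No state change.
Op 5: read(P0, v2) -> 18. No state change.
Op 6: fork(P1) -> P2. 5 ppages; refcounts: pp0:2 pp1:3 pp2:3 pp3:3 pp4:1
Op 7: read(P0, v1) -> 29. No state change.
Op 8: write(P1, v0, 104). refcount(pp0)=2>1 -> COPY to pp5. 6 ppages; refcounts: pp0:1 pp1:3 pp2:3 pp3:3 pp4:1 pp5:1
Op 9: write(P1, v2, 148). refcount(pp2)=3>1 -> COPY to pp6. 7 ppages; refcounts: pp0:1 pp1:3 pp2:2 pp3:3 pp4:1 pp5:1 pp6:1

Answer: 7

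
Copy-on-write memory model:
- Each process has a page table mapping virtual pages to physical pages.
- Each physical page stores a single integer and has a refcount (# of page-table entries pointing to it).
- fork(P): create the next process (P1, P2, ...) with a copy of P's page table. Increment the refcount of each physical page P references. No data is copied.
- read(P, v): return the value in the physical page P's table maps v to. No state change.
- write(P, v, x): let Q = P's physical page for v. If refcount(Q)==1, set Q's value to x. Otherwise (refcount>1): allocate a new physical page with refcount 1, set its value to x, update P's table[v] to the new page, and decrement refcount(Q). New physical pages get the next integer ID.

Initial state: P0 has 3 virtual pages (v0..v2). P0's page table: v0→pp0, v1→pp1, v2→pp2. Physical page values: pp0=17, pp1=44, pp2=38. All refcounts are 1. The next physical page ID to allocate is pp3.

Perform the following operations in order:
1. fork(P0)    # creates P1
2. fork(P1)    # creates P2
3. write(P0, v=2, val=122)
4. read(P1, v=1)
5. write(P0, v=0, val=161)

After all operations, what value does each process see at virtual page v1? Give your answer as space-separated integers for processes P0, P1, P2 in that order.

Op 1: fork(P0) -> P1. 3 ppages; refcounts: pp0:2 pp1:2 pp2:2
Op 2: fork(P1) -> P2. 3 ppages; refcounts: pp0:3 pp1:3 pp2:3
Op 3: write(P0, v2, 122). refcount(pp2)=3>1 -> COPY to pp3. 4 ppages; refcounts: pp0:3 pp1:3 pp2:2 pp3:1
Op 4: read(P1, v1) -> 44. No state change.
Op 5: write(P0, v0, 161). refcount(pp0)=3>1 -> COPY to pp4. 5 ppages; refcounts: pp0:2 pp1:3 pp2:2 pp3:1 pp4:1
P0: v1 -> pp1 = 44
P1: v1 -> pp1 = 44
P2: v1 -> pp1 = 44

Answer: 44 44 44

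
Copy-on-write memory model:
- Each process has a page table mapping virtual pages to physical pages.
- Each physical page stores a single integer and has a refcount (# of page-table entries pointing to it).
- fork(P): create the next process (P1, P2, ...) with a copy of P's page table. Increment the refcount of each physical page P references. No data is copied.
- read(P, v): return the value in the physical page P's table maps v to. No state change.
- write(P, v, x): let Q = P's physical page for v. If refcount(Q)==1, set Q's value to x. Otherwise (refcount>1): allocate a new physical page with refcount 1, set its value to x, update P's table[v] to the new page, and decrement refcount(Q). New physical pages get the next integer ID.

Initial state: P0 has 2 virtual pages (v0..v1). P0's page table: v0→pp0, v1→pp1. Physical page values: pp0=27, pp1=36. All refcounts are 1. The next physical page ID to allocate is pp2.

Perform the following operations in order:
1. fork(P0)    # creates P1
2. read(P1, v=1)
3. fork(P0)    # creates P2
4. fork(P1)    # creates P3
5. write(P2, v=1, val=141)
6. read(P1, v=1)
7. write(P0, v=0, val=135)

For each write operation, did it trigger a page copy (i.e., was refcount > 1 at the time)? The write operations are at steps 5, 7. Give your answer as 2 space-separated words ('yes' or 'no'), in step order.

Op 1: fork(P0) -> P1. 2 ppages; refcounts: pp0:2 pp1:2
Op 2: read(P1, v1) -> 36. No state change.
Op 3: fork(P0) -> P2. 2 ppages; refcounts: pp0:3 pp1:3
Op 4: fork(P1) -> P3. 2 ppages; refcounts: pp0:4 pp1:4
Op 5: write(P2, v1, 141). refcount(pp1)=4>1 -> COPY to pp2. 3 ppages; refcounts: pp0:4 pp1:3 pp2:1
Op 6: read(P1, v1) -> 36. No state change.
Op 7: write(P0, v0, 135). refcount(pp0)=4>1 -> COPY to pp3. 4 ppages; refcounts: pp0:3 pp1:3 pp2:1 pp3:1

yes yes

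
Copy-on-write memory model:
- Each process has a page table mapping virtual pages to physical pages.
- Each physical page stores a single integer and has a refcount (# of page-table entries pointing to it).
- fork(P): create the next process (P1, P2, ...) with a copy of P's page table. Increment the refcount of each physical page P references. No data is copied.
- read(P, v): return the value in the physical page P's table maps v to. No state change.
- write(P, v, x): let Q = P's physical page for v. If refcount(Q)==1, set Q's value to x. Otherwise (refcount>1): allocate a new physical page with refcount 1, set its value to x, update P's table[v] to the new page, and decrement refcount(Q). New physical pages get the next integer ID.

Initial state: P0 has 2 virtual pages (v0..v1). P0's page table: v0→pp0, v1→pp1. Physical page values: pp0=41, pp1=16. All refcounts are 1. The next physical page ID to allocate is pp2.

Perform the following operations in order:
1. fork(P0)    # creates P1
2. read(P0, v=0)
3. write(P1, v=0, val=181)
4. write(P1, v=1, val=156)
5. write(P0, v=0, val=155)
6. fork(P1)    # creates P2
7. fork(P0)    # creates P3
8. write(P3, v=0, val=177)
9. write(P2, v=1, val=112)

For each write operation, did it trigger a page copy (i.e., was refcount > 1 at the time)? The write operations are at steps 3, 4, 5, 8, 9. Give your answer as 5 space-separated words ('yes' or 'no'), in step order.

Op 1: fork(P0) -> P1. 2 ppages; refcounts: pp0:2 pp1:2
Op 2: read(P0, v0) -> 41. No state change.
Op 3: write(P1, v0, 181). refcount(pp0)=2>1 -> COPY to pp2. 3 ppages; refcounts: pp0:1 pp1:2 pp2:1
Op 4: write(P1, v1, 156). refcount(pp1)=2>1 -> COPY to pp3. 4 ppages; refcounts: pp0:1 pp1:1 pp2:1 pp3:1
Op 5: write(P0, v0, 155). refcount(pp0)=1 -> write in place. 4 ppages; refcounts: pp0:1 pp1:1 pp2:1 pp3:1
Op 6: fork(P1) -> P2. 4 ppages; refcounts: pp0:1 pp1:1 pp2:2 pp3:2
Op 7: fork(P0) -> P3. 4 ppages; refcounts: pp0:2 pp1:2 pp2:2 pp3:2
Op 8: write(P3, v0, 177). refcount(pp0)=2>1 -> COPY to pp4. 5 ppages; refcounts: pp0:1 pp1:2 pp2:2 pp3:2 pp4:1
Op 9: write(P2, v1, 112). refcount(pp3)=2>1 -> COPY to pp5. 6 ppages; refcounts: pp0:1 pp1:2 pp2:2 pp3:1 pp4:1 pp5:1

yes yes no yes yes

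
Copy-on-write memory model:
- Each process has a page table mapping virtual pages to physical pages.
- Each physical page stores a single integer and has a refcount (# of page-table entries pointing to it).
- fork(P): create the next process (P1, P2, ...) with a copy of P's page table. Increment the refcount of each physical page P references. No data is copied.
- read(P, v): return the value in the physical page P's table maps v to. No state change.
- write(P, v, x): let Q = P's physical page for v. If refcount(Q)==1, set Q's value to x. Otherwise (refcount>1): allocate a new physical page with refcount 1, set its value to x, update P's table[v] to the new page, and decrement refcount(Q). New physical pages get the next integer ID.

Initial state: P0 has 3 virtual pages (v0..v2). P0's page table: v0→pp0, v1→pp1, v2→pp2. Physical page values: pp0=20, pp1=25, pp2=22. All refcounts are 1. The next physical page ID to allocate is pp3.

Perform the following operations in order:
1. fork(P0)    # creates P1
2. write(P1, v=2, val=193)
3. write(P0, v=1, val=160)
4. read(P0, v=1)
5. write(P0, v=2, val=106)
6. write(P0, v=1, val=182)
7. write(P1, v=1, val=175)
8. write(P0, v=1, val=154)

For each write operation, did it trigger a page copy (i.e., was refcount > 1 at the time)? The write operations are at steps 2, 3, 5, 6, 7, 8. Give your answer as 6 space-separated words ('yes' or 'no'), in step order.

Op 1: fork(P0) -> P1. 3 ppages; refcounts: pp0:2 pp1:2 pp2:2
Op 2: write(P1, v2, 193). refcount(pp2)=2>1 -> COPY to pp3. 4 ppages; refcounts: pp0:2 pp1:2 pp2:1 pp3:1
Op 3: write(P0, v1, 160). refcount(pp1)=2>1 -> COPY to pp4. 5 ppages; refcounts: pp0:2 pp1:1 pp2:1 pp3:1 pp4:1
Op 4: read(P0, v1) -> 160. No state change.
Op 5: write(P0, v2, 106). refcount(pp2)=1 -> write in place. 5 ppages; refcounts: pp0:2 pp1:1 pp2:1 pp3:1 pp4:1
Op 6: write(P0, v1, 182). refcount(pp4)=1 -> write in place. 5 ppages; refcounts: pp0:2 pp1:1 pp2:1 pp3:1 pp4:1
Op 7: write(P1, v1, 175). refcount(pp1)=1 -> write in place. 5 ppages; refcounts: pp0:2 pp1:1 pp2:1 pp3:1 pp4:1
Op 8: write(P0, v1, 154). refcount(pp4)=1 -> write in place. 5 ppages; refcounts: pp0:2 pp1:1 pp2:1 pp3:1 pp4:1

yes yes no no no no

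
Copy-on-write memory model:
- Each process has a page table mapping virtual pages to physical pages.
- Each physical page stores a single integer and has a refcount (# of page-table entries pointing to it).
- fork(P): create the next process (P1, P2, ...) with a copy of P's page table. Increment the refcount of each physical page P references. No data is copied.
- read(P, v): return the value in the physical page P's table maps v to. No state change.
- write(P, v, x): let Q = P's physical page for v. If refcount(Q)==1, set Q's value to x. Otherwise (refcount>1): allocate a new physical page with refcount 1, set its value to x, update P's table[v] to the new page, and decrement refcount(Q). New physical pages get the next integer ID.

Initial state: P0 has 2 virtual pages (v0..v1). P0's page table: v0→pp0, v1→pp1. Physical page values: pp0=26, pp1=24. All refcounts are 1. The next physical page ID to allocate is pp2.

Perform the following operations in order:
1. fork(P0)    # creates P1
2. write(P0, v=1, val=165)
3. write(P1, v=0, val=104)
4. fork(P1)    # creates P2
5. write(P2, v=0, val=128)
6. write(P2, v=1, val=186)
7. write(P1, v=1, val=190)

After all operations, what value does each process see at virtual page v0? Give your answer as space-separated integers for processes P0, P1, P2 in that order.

Op 1: fork(P0) -> P1. 2 ppages; refcounts: pp0:2 pp1:2
Op 2: write(P0, v1, 165). refcount(pp1)=2>1 -> COPY to pp2. 3 ppages; refcounts: pp0:2 pp1:1 pp2:1
Op 3: write(P1, v0, 104). refcount(pp0)=2>1 -> COPY to pp3. 4 ppages; refcounts: pp0:1 pp1:1 pp2:1 pp3:1
Op 4: fork(P1) -> P2. 4 ppages; refcounts: pp0:1 pp1:2 pp2:1 pp3:2
Op 5: write(P2, v0, 128). refcount(pp3)=2>1 -> COPY to pp4. 5 ppages; refcounts: pp0:1 pp1:2 pp2:1 pp3:1 pp4:1
Op 6: write(P2, v1, 186). refcount(pp1)=2>1 -> COPY to pp5. 6 ppages; refcounts: pp0:1 pp1:1 pp2:1 pp3:1 pp4:1 pp5:1
Op 7: write(P1, v1, 190). refcount(pp1)=1 -> write in place. 6 ppages; refcounts: pp0:1 pp1:1 pp2:1 pp3:1 pp4:1 pp5:1
P0: v0 -> pp0 = 26
P1: v0 -> pp3 = 104
P2: v0 -> pp4 = 128

Answer: 26 104 128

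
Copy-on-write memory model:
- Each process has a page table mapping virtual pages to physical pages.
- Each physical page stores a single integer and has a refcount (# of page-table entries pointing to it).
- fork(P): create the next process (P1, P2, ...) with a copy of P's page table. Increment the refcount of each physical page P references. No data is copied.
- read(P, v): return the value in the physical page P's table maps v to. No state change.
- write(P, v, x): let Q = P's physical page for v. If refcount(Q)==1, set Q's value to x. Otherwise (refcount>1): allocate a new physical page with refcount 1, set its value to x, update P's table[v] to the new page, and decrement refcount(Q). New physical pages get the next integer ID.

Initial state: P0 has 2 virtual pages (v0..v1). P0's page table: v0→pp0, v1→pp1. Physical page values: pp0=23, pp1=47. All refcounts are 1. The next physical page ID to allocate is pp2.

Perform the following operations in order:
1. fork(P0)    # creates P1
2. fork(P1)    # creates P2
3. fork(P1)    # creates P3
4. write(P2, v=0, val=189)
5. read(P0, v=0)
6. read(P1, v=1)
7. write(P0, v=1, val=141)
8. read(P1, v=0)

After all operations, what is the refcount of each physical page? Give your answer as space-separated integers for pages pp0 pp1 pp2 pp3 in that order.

Op 1: fork(P0) -> P1. 2 ppages; refcounts: pp0:2 pp1:2
Op 2: fork(P1) -> P2. 2 ppages; refcounts: pp0:3 pp1:3
Op 3: fork(P1) -> P3. 2 ppages; refcounts: pp0:4 pp1:4
Op 4: write(P2, v0, 189). refcount(pp0)=4>1 -> COPY to pp2. 3 ppages; refcounts: pp0:3 pp1:4 pp2:1
Op 5: read(P0, v0) -> 23. No state change.
Op 6: read(P1, v1) -> 47. No state change.
Op 7: write(P0, v1, 141). refcount(pp1)=4>1 -> COPY to pp3. 4 ppages; refcounts: pp0:3 pp1:3 pp2:1 pp3:1
Op 8: read(P1, v0) -> 23. No state change.

Answer: 3 3 1 1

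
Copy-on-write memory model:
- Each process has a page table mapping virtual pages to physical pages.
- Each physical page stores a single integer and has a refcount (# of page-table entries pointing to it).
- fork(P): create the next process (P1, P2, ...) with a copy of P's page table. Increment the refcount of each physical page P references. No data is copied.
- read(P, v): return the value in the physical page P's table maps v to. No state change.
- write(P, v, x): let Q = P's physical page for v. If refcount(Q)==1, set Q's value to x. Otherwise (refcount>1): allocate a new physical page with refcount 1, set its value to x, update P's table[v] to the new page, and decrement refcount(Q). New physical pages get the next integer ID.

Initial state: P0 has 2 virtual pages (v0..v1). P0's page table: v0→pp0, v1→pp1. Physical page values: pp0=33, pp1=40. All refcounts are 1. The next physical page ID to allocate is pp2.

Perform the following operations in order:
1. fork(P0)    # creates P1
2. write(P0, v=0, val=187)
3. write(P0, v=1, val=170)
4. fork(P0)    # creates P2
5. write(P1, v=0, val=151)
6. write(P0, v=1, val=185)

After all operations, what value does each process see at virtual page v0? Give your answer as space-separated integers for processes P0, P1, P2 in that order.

Answer: 187 151 187

Derivation:
Op 1: fork(P0) -> P1. 2 ppages; refcounts: pp0:2 pp1:2
Op 2: write(P0, v0, 187). refcount(pp0)=2>1 -> COPY to pp2. 3 ppages; refcounts: pp0:1 pp1:2 pp2:1
Op 3: write(P0, v1, 170). refcount(pp1)=2>1 -> COPY to pp3. 4 ppages; refcounts: pp0:1 pp1:1 pp2:1 pp3:1
Op 4: fork(P0) -> P2. 4 ppages; refcounts: pp0:1 pp1:1 pp2:2 pp3:2
Op 5: write(P1, v0, 151). refcount(pp0)=1 -> write in place. 4 ppages; refcounts: pp0:1 pp1:1 pp2:2 pp3:2
Op 6: write(P0, v1, 185). refcount(pp3)=2>1 -> COPY to pp4. 5 ppages; refcounts: pp0:1 pp1:1 pp2:2 pp3:1 pp4:1
P0: v0 -> pp2 = 187
P1: v0 -> pp0 = 151
P2: v0 -> pp2 = 187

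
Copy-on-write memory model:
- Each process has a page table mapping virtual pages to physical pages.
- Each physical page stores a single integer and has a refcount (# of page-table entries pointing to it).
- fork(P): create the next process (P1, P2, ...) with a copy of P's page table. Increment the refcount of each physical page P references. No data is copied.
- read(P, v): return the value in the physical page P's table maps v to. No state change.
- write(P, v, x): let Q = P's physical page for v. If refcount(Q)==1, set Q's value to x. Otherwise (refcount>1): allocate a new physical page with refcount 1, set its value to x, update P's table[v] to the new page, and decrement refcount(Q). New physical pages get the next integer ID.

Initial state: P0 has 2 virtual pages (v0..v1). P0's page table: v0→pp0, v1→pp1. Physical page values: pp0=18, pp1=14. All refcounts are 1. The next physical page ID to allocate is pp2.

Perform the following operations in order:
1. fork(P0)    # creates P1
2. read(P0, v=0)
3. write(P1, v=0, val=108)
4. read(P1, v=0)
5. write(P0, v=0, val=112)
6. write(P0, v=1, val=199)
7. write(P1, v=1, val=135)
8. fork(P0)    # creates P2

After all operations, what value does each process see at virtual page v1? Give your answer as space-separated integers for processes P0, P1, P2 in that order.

Answer: 199 135 199

Derivation:
Op 1: fork(P0) -> P1. 2 ppages; refcounts: pp0:2 pp1:2
Op 2: read(P0, v0) -> 18. No state change.
Op 3: write(P1, v0, 108). refcount(pp0)=2>1 -> COPY to pp2. 3 ppages; refcounts: pp0:1 pp1:2 pp2:1
Op 4: read(P1, v0) -> 108. No state change.
Op 5: write(P0, v0, 112). refcount(pp0)=1 -> write in place. 3 ppages; refcounts: pp0:1 pp1:2 pp2:1
Op 6: write(P0, v1, 199). refcount(pp1)=2>1 -> COPY to pp3. 4 ppages; refcounts: pp0:1 pp1:1 pp2:1 pp3:1
Op 7: write(P1, v1, 135). refcount(pp1)=1 -> write in place. 4 ppages; refcounts: pp0:1 pp1:1 pp2:1 pp3:1
Op 8: fork(P0) -> P2. 4 ppages; refcounts: pp0:2 pp1:1 pp2:1 pp3:2
P0: v1 -> pp3 = 199
P1: v1 -> pp1 = 135
P2: v1 -> pp3 = 199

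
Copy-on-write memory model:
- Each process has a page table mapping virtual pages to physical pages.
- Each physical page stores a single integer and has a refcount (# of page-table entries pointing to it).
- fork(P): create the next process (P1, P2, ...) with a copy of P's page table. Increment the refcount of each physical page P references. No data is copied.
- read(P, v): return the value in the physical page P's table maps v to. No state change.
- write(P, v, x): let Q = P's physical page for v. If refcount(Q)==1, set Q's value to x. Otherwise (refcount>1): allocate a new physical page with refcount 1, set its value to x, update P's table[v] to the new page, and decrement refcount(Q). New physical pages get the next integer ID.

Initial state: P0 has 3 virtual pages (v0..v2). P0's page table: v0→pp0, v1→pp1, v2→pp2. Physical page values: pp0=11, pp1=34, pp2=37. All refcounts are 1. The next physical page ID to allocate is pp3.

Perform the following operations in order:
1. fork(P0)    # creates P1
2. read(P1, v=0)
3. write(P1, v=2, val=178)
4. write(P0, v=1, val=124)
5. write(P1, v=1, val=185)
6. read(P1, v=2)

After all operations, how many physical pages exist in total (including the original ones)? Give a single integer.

Answer: 5

Derivation:
Op 1: fork(P0) -> P1. 3 ppages; refcounts: pp0:2 pp1:2 pp2:2
Op 2: read(P1, v0) -> 11. No state change.
Op 3: write(P1, v2, 178). refcount(pp2)=2>1 -> COPY to pp3. 4 ppages; refcounts: pp0:2 pp1:2 pp2:1 pp3:1
Op 4: write(P0, v1, 124). refcount(pp1)=2>1 -> COPY to pp4. 5 ppages; refcounts: pp0:2 pp1:1 pp2:1 pp3:1 pp4:1
Op 5: write(P1, v1, 185). refcount(pp1)=1 -> write in place. 5 ppages; refcounts: pp0:2 pp1:1 pp2:1 pp3:1 pp4:1
Op 6: read(P1, v2) -> 178. No state change.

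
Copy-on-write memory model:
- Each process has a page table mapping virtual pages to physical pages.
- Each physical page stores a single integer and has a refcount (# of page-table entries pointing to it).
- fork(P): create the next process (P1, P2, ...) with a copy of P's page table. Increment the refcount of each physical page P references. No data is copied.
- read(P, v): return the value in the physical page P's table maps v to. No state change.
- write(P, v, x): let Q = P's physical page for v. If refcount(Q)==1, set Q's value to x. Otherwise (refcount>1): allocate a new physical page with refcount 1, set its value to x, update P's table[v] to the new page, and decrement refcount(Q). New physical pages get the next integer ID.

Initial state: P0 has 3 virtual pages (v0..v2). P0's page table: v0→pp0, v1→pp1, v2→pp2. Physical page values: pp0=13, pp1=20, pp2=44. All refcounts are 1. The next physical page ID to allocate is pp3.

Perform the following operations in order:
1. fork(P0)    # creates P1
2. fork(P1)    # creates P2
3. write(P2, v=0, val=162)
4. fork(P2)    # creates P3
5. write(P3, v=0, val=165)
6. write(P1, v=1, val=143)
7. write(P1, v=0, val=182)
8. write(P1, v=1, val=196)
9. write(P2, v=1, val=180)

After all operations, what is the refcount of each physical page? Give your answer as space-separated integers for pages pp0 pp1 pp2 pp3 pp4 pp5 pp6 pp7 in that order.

Op 1: fork(P0) -> P1. 3 ppages; refcounts: pp0:2 pp1:2 pp2:2
Op 2: fork(P1) -> P2. 3 ppages; refcounts: pp0:3 pp1:3 pp2:3
Op 3: write(P2, v0, 162). refcount(pp0)=3>1 -> COPY to pp3. 4 ppages; refcounts: pp0:2 pp1:3 pp2:3 pp3:1
Op 4: fork(P2) -> P3. 4 ppages; refcounts: pp0:2 pp1:4 pp2:4 pp3:2
Op 5: write(P3, v0, 165). refcount(pp3)=2>1 -> COPY to pp4. 5 ppages; refcounts: pp0:2 pp1:4 pp2:4 pp3:1 pp4:1
Op 6: write(P1, v1, 143). refcount(pp1)=4>1 -> COPY to pp5. 6 ppages; refcounts: pp0:2 pp1:3 pp2:4 pp3:1 pp4:1 pp5:1
Op 7: write(P1, v0, 182). refcount(pp0)=2>1 -> COPY to pp6. 7 ppages; refcounts: pp0:1 pp1:3 pp2:4 pp3:1 pp4:1 pp5:1 pp6:1
Op 8: write(P1, v1, 196). refcount(pp5)=1 -> write in place. 7 ppages; refcounts: pp0:1 pp1:3 pp2:4 pp3:1 pp4:1 pp5:1 pp6:1
Op 9: write(P2, v1, 180). refcount(pp1)=3>1 -> COPY to pp7. 8 ppages; refcounts: pp0:1 pp1:2 pp2:4 pp3:1 pp4:1 pp5:1 pp6:1 pp7:1

Answer: 1 2 4 1 1 1 1 1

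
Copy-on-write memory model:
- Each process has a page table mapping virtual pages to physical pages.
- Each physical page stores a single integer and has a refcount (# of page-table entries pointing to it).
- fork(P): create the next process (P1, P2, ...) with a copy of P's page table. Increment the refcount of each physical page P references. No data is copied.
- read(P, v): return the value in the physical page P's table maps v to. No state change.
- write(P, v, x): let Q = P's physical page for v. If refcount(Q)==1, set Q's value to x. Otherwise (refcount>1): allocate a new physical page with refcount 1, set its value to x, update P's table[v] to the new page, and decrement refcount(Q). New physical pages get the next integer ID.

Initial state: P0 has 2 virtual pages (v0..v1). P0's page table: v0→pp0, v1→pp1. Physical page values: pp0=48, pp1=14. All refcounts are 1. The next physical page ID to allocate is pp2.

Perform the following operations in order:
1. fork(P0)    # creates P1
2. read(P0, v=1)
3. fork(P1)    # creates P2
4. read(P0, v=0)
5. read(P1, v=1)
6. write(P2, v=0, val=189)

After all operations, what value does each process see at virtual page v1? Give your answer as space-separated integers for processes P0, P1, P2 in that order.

Answer: 14 14 14

Derivation:
Op 1: fork(P0) -> P1. 2 ppages; refcounts: pp0:2 pp1:2
Op 2: read(P0, v1) -> 14. No state change.
Op 3: fork(P1) -> P2. 2 ppages; refcounts: pp0:3 pp1:3
Op 4: read(P0, v0) -> 48. No state change.
Op 5: read(P1, v1) -> 14. No state change.
Op 6: write(P2, v0, 189). refcount(pp0)=3>1 -> COPY to pp2. 3 ppages; refcounts: pp0:2 pp1:3 pp2:1
P0: v1 -> pp1 = 14
P1: v1 -> pp1 = 14
P2: v1 -> pp1 = 14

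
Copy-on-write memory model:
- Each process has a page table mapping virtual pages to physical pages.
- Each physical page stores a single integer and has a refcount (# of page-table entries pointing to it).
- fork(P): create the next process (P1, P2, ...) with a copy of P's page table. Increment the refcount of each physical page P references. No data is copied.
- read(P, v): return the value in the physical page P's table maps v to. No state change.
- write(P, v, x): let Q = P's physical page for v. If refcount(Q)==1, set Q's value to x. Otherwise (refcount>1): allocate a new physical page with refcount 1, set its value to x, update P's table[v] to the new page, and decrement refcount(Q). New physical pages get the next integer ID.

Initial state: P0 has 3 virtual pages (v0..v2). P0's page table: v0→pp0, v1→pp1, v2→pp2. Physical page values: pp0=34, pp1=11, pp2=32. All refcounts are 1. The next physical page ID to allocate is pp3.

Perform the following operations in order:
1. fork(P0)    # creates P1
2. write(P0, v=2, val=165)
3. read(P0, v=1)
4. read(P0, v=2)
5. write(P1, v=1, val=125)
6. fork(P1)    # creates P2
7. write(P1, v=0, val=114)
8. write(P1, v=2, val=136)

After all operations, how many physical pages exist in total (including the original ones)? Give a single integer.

Op 1: fork(P0) -> P1. 3 ppages; refcounts: pp0:2 pp1:2 pp2:2
Op 2: write(P0, v2, 165). refcount(pp2)=2>1 -> COPY to pp3. 4 ppages; refcounts: pp0:2 pp1:2 pp2:1 pp3:1
Op 3: read(P0, v1) -> 11. No state change.
Op 4: read(P0, v2) -> 165. No state change.
Op 5: write(P1, v1, 125). refcount(pp1)=2>1 -> COPY to pp4. 5 ppages; refcounts: pp0:2 pp1:1 pp2:1 pp3:1 pp4:1
Op 6: fork(P1) -> P2. 5 ppages; refcounts: pp0:3 pp1:1 pp2:2 pp3:1 pp4:2
Op 7: write(P1, v0, 114). refcount(pp0)=3>1 -> COPY to pp5. 6 ppages; refcounts: pp0:2 pp1:1 pp2:2 pp3:1 pp4:2 pp5:1
Op 8: write(P1, v2, 136). refcount(pp2)=2>1 -> COPY to pp6. 7 ppages; refcounts: pp0:2 pp1:1 pp2:1 pp3:1 pp4:2 pp5:1 pp6:1

Answer: 7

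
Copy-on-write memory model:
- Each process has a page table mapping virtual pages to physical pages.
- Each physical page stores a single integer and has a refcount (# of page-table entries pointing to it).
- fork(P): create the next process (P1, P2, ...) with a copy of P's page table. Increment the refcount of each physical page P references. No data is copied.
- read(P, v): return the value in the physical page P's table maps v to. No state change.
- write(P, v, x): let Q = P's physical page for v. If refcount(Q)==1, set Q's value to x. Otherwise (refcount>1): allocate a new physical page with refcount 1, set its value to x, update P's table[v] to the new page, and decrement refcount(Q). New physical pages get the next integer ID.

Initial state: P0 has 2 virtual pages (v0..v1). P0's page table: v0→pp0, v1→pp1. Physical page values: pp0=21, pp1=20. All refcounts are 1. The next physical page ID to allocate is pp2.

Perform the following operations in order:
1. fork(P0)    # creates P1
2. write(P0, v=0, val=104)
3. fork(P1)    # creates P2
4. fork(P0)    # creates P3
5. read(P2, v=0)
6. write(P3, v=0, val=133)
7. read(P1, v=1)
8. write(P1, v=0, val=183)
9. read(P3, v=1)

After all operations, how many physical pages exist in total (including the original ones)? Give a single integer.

Answer: 5

Derivation:
Op 1: fork(P0) -> P1. 2 ppages; refcounts: pp0:2 pp1:2
Op 2: write(P0, v0, 104). refcount(pp0)=2>1 -> COPY to pp2. 3 ppages; refcounts: pp0:1 pp1:2 pp2:1
Op 3: fork(P1) -> P2. 3 ppages; refcounts: pp0:2 pp1:3 pp2:1
Op 4: fork(P0) -> P3. 3 ppages; refcounts: pp0:2 pp1:4 pp2:2
Op 5: read(P2, v0) -> 21. No state change.
Op 6: write(P3, v0, 133). refcount(pp2)=2>1 -> COPY to pp3. 4 ppages; refcounts: pp0:2 pp1:4 pp2:1 pp3:1
Op 7: read(P1, v1) -> 20. No state change.
Op 8: write(P1, v0, 183). refcount(pp0)=2>1 -> COPY to pp4. 5 ppages; refcounts: pp0:1 pp1:4 pp2:1 pp3:1 pp4:1
Op 9: read(P3, v1) -> 20. No state change.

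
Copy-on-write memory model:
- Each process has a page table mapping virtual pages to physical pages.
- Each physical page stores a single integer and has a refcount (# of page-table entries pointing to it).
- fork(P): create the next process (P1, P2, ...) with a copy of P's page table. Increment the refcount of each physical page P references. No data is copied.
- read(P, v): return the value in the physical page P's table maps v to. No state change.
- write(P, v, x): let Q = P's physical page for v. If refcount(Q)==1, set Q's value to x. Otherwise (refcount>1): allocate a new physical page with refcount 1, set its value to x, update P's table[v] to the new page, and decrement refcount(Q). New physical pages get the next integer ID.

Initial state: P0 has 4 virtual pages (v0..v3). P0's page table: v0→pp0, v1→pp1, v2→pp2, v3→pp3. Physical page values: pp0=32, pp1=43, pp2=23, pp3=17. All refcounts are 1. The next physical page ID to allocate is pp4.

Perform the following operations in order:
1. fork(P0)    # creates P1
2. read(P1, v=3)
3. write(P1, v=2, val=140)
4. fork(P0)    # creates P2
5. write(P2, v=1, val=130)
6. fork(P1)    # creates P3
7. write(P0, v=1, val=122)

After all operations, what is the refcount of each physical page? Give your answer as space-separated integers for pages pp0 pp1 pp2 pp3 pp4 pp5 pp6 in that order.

Answer: 4 2 2 4 2 1 1

Derivation:
Op 1: fork(P0) -> P1. 4 ppages; refcounts: pp0:2 pp1:2 pp2:2 pp3:2
Op 2: read(P1, v3) -> 17. No state change.
Op 3: write(P1, v2, 140). refcount(pp2)=2>1 -> COPY to pp4. 5 ppages; refcounts: pp0:2 pp1:2 pp2:1 pp3:2 pp4:1
Op 4: fork(P0) -> P2. 5 ppages; refcounts: pp0:3 pp1:3 pp2:2 pp3:3 pp4:1
Op 5: write(P2, v1, 130). refcount(pp1)=3>1 -> COPY to pp5. 6 ppages; refcounts: pp0:3 pp1:2 pp2:2 pp3:3 pp4:1 pp5:1
Op 6: fork(P1) -> P3. 6 ppages; refcounts: pp0:4 pp1:3 pp2:2 pp3:4 pp4:2 pp5:1
Op 7: write(P0, v1, 122). refcount(pp1)=3>1 -> COPY to pp6. 7 ppages; refcounts: pp0:4 pp1:2 pp2:2 pp3:4 pp4:2 pp5:1 pp6:1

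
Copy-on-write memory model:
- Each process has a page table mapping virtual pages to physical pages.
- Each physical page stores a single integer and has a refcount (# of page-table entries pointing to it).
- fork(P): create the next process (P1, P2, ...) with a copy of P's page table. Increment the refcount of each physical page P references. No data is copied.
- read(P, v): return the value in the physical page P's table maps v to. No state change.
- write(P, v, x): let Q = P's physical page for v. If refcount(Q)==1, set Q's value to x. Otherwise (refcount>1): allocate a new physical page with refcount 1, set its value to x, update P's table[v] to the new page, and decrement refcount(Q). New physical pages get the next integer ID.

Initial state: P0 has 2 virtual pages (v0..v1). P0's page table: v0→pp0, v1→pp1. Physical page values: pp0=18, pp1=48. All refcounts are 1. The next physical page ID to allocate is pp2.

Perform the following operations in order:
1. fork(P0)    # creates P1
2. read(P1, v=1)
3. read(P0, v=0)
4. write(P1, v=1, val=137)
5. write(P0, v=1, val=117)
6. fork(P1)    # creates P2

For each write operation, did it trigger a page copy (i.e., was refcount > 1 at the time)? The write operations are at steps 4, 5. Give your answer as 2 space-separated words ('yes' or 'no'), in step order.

Op 1: fork(P0) -> P1. 2 ppages; refcounts: pp0:2 pp1:2
Op 2: read(P1, v1) -> 48. No state change.
Op 3: read(P0, v0) -> 18. No state change.
Op 4: write(P1, v1, 137). refcount(pp1)=2>1 -> COPY to pp2. 3 ppages; refcounts: pp0:2 pp1:1 pp2:1
Op 5: write(P0, v1, 117). refcount(pp1)=1 -> write in place. 3 ppages; refcounts: pp0:2 pp1:1 pp2:1
Op 6: fork(P1) -> P2. 3 ppages; refcounts: pp0:3 pp1:1 pp2:2

yes no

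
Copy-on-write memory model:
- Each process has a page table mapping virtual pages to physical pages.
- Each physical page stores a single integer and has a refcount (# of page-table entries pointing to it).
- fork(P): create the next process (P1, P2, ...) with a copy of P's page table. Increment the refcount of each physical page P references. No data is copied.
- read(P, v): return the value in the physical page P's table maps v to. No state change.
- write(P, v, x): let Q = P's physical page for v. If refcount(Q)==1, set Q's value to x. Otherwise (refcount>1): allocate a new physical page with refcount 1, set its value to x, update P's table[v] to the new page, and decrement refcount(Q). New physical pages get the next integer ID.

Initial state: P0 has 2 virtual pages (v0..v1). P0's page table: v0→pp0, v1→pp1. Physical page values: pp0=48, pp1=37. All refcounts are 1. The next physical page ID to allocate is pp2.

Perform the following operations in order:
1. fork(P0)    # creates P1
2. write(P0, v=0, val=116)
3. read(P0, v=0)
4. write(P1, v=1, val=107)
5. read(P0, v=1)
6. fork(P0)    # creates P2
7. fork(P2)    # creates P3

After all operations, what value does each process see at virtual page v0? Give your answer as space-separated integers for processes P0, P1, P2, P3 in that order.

Answer: 116 48 116 116

Derivation:
Op 1: fork(P0) -> P1. 2 ppages; refcounts: pp0:2 pp1:2
Op 2: write(P0, v0, 116). refcount(pp0)=2>1 -> COPY to pp2. 3 ppages; refcounts: pp0:1 pp1:2 pp2:1
Op 3: read(P0, v0) -> 116. No state change.
Op 4: write(P1, v1, 107). refcount(pp1)=2>1 -> COPY to pp3. 4 ppages; refcounts: pp0:1 pp1:1 pp2:1 pp3:1
Op 5: read(P0, v1) -> 37. No state change.
Op 6: fork(P0) -> P2. 4 ppages; refcounts: pp0:1 pp1:2 pp2:2 pp3:1
Op 7: fork(P2) -> P3. 4 ppages; refcounts: pp0:1 pp1:3 pp2:3 pp3:1
P0: v0 -> pp2 = 116
P1: v0 -> pp0 = 48
P2: v0 -> pp2 = 116
P3: v0 -> pp2 = 116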